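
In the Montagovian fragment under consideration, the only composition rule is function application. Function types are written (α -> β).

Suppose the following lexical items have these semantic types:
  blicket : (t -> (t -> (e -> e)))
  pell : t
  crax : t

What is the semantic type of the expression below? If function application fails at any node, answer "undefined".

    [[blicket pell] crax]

(e -> e)

At [blicket pell], blicket : (t -> (t -> (e -> e))) takes pell : t, giving (t -> (e -> e)).
At [[blicket pell] crax], [blicket pell] : (t -> (e -> e)) takes crax : t, giving (e -> e).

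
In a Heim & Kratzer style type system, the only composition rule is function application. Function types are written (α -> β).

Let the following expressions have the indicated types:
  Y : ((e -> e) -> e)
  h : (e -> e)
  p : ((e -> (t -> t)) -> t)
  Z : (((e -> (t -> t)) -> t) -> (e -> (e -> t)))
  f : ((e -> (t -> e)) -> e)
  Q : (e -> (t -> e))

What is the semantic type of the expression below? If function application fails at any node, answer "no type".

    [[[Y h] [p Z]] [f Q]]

t

[Y h]: ((e -> e) -> e) applied to (e -> e) yields e.
[p Z]: (((e -> (t -> t)) -> t) -> (e -> (e -> t))) applied to ((e -> (t -> t)) -> t) yields (e -> (e -> t)).
[[Y h] [p Z]]: (e -> (e -> t)) applied to e yields (e -> t).
[f Q]: ((e -> (t -> e)) -> e) applied to (e -> (t -> e)) yields e.
[[[Y h] [p Z]] [f Q]]: (e -> t) applied to e yields t.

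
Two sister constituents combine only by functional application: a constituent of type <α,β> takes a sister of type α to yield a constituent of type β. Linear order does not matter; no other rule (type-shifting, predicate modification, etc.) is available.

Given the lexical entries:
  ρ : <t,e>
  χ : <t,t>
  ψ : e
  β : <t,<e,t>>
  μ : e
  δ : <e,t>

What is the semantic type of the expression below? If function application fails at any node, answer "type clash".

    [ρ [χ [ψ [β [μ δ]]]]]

e

[μ δ] — δ of type <e,t> combines with μ of type e: type t.
[β [μ δ]] — β of type <t,<e,t>> combines with [μ δ] of type t: type <e,t>.
[ψ [β [μ δ]]] — [β [μ δ]] of type <e,t> combines with ψ of type e: type t.
[χ [ψ [β [μ δ]]]] — χ of type <t,t> combines with [ψ [β [μ δ]]] of type t: type t.
[ρ [χ [ψ [β [μ δ]]]]] — ρ of type <t,e> combines with [χ [ψ [β [μ δ]]]] of type t: type e.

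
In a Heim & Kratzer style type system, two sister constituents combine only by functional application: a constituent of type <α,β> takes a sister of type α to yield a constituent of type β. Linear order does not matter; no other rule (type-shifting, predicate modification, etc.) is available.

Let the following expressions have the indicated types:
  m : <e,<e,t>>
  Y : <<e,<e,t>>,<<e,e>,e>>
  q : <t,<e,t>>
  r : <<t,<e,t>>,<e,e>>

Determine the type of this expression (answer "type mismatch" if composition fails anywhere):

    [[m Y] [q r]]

e

[m Y] — Y of type <<e,<e,t>>,<<e,e>,e>> combines with m of type <e,<e,t>>: type <<e,e>,e>.
[q r] — r of type <<t,<e,t>>,<e,e>> combines with q of type <t,<e,t>>: type <e,e>.
[[m Y] [q r]] — [m Y] of type <<e,e>,e> combines with [q r] of type <e,e>: type e.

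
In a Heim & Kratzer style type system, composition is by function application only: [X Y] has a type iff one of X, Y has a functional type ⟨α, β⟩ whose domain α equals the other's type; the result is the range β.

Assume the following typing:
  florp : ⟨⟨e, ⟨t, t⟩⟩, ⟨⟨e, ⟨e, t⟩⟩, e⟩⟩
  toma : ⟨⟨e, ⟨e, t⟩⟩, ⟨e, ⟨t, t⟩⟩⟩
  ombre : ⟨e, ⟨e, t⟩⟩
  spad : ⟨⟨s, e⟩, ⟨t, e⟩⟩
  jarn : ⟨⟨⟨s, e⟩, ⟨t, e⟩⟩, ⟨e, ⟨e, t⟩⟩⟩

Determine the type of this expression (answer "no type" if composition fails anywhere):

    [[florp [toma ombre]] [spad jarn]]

[toma ombre]: ⟨⟨e, ⟨e, t⟩⟩, ⟨e, ⟨t, t⟩⟩⟩ applied to ⟨e, ⟨e, t⟩⟩ yields ⟨e, ⟨t, t⟩⟩.
[florp [toma ombre]]: ⟨⟨e, ⟨t, t⟩⟩, ⟨⟨e, ⟨e, t⟩⟩, e⟩⟩ applied to ⟨e, ⟨t, t⟩⟩ yields ⟨⟨e, ⟨e, t⟩⟩, e⟩.
[spad jarn]: ⟨⟨⟨s, e⟩, ⟨t, e⟩⟩, ⟨e, ⟨e, t⟩⟩⟩ applied to ⟨⟨s, e⟩, ⟨t, e⟩⟩ yields ⟨e, ⟨e, t⟩⟩.
[[florp [toma ombre]] [spad jarn]]: ⟨⟨e, ⟨e, t⟩⟩, e⟩ applied to ⟨e, ⟨e, t⟩⟩ yields e.

e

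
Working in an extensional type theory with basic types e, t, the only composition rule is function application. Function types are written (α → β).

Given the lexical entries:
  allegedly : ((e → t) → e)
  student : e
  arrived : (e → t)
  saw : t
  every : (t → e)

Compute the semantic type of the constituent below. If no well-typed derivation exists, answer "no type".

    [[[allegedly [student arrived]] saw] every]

no type

[student arrived]: arrived is (e → t), student is e; result t.
[allegedly [student arrived]]: ((e → t) → e) with t — neither is a function whose domain matches the other; composition fails here.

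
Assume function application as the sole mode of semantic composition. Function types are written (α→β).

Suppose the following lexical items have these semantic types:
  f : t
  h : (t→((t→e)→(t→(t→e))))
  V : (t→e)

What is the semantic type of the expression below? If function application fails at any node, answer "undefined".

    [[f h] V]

(t→(t→e))

[f h]: (t→((t→e)→(t→(t→e)))) applied to t yields ((t→e)→(t→(t→e))).
[[f h] V]: ((t→e)→(t→(t→e))) applied to (t→e) yields (t→(t→e)).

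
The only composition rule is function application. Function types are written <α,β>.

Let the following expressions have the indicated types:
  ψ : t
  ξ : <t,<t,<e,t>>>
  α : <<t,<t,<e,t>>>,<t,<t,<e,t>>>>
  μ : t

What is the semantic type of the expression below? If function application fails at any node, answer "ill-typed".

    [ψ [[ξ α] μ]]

<e,t>

At [ξ α], α : <<t,<t,<e,t>>>,<t,<t,<e,t>>>> takes ξ : <t,<t,<e,t>>>, giving <t,<t,<e,t>>>.
At [[ξ α] μ], [ξ α] : <t,<t,<e,t>>> takes μ : t, giving <t,<e,t>>.
At [ψ [[ξ α] μ]], [[ξ α] μ] : <t,<e,t>> takes ψ : t, giving <e,t>.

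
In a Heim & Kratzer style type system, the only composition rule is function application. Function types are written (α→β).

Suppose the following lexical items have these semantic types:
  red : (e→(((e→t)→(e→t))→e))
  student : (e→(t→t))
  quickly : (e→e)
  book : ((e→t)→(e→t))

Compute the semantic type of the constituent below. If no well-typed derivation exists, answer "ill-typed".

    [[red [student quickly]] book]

[student quickly]: (e→(t→t)) with (e→e) — neither is a function whose domain matches the other; composition fails here.

ill-typed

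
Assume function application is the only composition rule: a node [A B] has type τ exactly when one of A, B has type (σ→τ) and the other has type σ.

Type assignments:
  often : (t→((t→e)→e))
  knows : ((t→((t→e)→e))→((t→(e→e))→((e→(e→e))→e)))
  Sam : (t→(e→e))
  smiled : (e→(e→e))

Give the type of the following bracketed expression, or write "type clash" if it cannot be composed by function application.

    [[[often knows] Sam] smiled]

e

[often knows]: functor knows : ((t→((t→e)→e))→((t→(e→e))→((e→(e→e))→e))), argument often : (t→((t→e)→e)); result ((t→(e→e))→((e→(e→e))→e)).
[[often knows] Sam]: functor [often knows] : ((t→(e→e))→((e→(e→e))→e)), argument Sam : (t→(e→e)); result ((e→(e→e))→e).
[[[often knows] Sam] smiled]: functor [[often knows] Sam] : ((e→(e→e))→e), argument smiled : (e→(e→e)); result e.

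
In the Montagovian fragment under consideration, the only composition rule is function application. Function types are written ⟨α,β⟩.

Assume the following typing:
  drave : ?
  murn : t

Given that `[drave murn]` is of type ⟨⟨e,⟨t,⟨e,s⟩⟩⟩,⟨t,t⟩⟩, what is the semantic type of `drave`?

⟨t,⟨⟨e,⟨t,⟨e,s⟩⟩⟩,⟨t,t⟩⟩⟩

At [drave murn] (required: ⟨⟨e,⟨t,⟨e,s⟩⟩⟩,⟨t,t⟩⟩): murn is t, which is not a function with range ⟨⟨e,⟨t,⟨e,s⟩⟩⟩,⟨t,t⟩⟩; hence drave is the functor — type ⟨t,⟨⟨e,⟨t,⟨e,s⟩⟩⟩,⟨t,t⟩⟩⟩.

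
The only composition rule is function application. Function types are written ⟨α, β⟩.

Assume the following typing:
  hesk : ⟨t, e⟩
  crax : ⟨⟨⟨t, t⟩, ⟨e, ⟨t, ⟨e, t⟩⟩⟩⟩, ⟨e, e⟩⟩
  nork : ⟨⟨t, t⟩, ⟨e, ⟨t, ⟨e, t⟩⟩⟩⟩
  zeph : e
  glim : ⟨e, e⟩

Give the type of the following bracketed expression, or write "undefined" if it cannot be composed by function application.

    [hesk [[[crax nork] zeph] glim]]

[crax nork]: ⟨⟨⟨t, t⟩, ⟨e, ⟨t, ⟨e, t⟩⟩⟩⟩, ⟨e, e⟩⟩ applied to ⟨⟨t, t⟩, ⟨e, ⟨t, ⟨e, t⟩⟩⟩⟩ yields ⟨e, e⟩.
[[crax nork] zeph]: ⟨e, e⟩ applied to e yields e.
[[[crax nork] zeph] glim]: ⟨e, e⟩ applied to e yields e.
At [hesk [[[crax nork] zeph] glim]]: neither ⟨t, e⟩ nor e can take the other as argument; the node is ill-typed.

undefined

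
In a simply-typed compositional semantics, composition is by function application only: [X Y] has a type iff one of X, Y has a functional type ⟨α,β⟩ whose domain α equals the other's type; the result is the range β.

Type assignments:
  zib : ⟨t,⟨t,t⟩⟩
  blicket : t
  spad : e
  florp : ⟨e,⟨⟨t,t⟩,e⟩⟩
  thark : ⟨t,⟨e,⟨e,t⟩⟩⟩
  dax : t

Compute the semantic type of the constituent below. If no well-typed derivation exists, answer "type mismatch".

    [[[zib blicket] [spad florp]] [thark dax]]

[zib blicket] — zib of type ⟨t,⟨t,t⟩⟩ combines with blicket of type t: type ⟨t,t⟩.
[spad florp] — florp of type ⟨e,⟨⟨t,t⟩,e⟩⟩ combines with spad of type e: type ⟨⟨t,t⟩,e⟩.
[[zib blicket] [spad florp]] — [spad florp] of type ⟨⟨t,t⟩,e⟩ combines with [zib blicket] of type ⟨t,t⟩: type e.
[thark dax] — thark of type ⟨t,⟨e,⟨e,t⟩⟩⟩ combines with dax of type t: type ⟨e,⟨e,t⟩⟩.
[[[zib blicket] [spad florp]] [thark dax]] — [thark dax] of type ⟨e,⟨e,t⟩⟩ combines with [[zib blicket] [spad florp]] of type e: type ⟨e,t⟩.

⟨e,t⟩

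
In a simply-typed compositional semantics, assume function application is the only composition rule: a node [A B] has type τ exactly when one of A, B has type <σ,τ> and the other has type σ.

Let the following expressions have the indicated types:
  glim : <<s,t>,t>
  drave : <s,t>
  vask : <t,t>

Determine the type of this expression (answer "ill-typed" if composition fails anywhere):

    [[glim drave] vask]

t

[glim drave]: <<s,t>,t> applied to <s,t> yields t.
[[glim drave] vask]: <t,t> applied to t yields t.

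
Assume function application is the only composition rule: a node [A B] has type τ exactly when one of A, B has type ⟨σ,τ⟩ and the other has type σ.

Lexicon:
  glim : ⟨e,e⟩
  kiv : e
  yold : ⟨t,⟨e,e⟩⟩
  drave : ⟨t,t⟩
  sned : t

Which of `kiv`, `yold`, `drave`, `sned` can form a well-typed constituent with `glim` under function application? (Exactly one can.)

kiv

kiv — combines: glim : ⟨e,e⟩ takes kiv : e as argument, giving e.
yold : ⟨t,⟨e,e⟩⟩ — does not combine with glim.
drave : ⟨t,t⟩ — does not combine with glim.
sned : t — does not combine with glim.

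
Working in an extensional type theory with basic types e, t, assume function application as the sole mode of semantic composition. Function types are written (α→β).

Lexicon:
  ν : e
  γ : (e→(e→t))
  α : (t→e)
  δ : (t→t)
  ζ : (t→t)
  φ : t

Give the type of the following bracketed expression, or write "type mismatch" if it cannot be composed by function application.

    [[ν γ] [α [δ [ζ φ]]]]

At [ν γ], γ : (e→(e→t)) takes ν : e, giving (e→t).
At [ζ φ], ζ : (t→t) takes φ : t, giving t.
At [δ [ζ φ]], δ : (t→t) takes [ζ φ] : t, giving t.
At [α [δ [ζ φ]]], α : (t→e) takes [δ [ζ φ]] : t, giving e.
At [[ν γ] [α [δ [ζ φ]]]], [ν γ] : (e→t) takes [α [δ [ζ φ]]] : e, giving t.

t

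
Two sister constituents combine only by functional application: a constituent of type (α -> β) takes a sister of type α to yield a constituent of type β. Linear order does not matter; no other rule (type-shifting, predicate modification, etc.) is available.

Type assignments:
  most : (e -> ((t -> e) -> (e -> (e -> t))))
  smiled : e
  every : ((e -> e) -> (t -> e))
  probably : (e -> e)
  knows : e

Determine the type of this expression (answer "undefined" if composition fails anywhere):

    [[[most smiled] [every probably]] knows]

(e -> t)

[most smiled]: functor most : (e -> ((t -> e) -> (e -> (e -> t)))), argument smiled : e; result ((t -> e) -> (e -> (e -> t))).
[every probably]: functor every : ((e -> e) -> (t -> e)), argument probably : (e -> e); result (t -> e).
[[most smiled] [every probably]]: functor [most smiled] : ((t -> e) -> (e -> (e -> t))), argument [every probably] : (t -> e); result (e -> (e -> t)).
[[[most smiled] [every probably]] knows]: functor [[most smiled] [every probably]] : (e -> (e -> t)), argument knows : e; result (e -> t).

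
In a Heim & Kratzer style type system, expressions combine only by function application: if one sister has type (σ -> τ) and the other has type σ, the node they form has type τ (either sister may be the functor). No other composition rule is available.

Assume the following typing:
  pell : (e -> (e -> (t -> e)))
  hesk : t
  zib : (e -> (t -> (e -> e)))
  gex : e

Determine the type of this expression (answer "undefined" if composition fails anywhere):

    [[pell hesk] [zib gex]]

undefined

[pell hesk]: (e -> (e -> (t -> e))) with t — neither is a function whose domain matches the other; composition fails here.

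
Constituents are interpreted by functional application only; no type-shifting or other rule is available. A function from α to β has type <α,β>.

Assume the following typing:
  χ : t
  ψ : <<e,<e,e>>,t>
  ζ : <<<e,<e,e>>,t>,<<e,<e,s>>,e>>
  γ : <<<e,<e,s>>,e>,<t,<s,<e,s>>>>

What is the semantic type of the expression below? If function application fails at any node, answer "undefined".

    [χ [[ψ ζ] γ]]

<s,<e,s>>

At [ψ ζ], ζ : <<<e,<e,e>>,t>,<<e,<e,s>>,e>> takes ψ : <<e,<e,e>>,t>, giving <<e,<e,s>>,e>.
At [[ψ ζ] γ], γ : <<<e,<e,s>>,e>,<t,<s,<e,s>>>> takes [ψ ζ] : <<e,<e,s>>,e>, giving <t,<s,<e,s>>>.
At [χ [[ψ ζ] γ]], [[ψ ζ] γ] : <t,<s,<e,s>>> takes χ : t, giving <s,<e,s>>.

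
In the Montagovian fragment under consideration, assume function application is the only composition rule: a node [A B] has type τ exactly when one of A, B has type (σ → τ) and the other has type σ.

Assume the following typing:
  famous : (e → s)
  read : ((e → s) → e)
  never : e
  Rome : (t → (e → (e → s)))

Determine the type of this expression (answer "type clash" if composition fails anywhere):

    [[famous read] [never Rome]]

type clash

[famous read]: ((e → s) → e) applied to (e → s) yields e.
[never Rome]: e with (t → (e → (e → s))) — neither is a function whose domain matches the other; composition fails here.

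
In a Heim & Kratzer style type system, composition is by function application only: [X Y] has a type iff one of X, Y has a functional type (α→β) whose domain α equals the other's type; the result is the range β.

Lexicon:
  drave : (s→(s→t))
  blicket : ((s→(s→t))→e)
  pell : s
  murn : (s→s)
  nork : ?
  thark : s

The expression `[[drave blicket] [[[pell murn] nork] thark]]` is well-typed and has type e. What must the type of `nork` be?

(s→(s→(e→e)))

[[drave blicket] [[[pell murn] nork] thark]] must have type e. The sister [drave blicket] has type e; that is not a function onto e, so [[[pell murn] nork] thark] must be the functor, of type (e→e).
[[[pell murn] nork] thark] must have type (e→e). The sister thark has type s; that is not a function onto (e→e), so [[pell murn] nork] must be the functor, of type (s→(e→e)).
[[pell murn] nork] must have type (s→(e→e)). The sister [pell murn] has type s; that is not a function onto (s→(e→e)), so nork must be the functor, of type (s→(s→(e→e))).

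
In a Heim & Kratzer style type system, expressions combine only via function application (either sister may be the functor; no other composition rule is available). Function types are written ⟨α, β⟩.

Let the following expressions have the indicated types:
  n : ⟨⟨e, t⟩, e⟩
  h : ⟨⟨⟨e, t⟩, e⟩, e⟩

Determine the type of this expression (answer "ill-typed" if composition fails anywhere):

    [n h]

e

[n h] — h of type ⟨⟨⟨e, t⟩, e⟩, e⟩ combines with n of type ⟨⟨e, t⟩, e⟩: type e.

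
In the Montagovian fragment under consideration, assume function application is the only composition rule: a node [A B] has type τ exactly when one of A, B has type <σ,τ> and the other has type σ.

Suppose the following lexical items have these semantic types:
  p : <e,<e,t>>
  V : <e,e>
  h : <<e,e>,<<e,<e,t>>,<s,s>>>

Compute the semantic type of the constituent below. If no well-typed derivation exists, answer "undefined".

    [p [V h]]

[V h]: h is <<e,e>,<<e,<e,t>>,<s,s>>>, V is <e,e>; result <<e,<e,t>>,<s,s>>.
[p [V h]]: [V h] is <<e,<e,t>>,<s,s>>, p is <e,<e,t>>; result <s,s>.

<s,s>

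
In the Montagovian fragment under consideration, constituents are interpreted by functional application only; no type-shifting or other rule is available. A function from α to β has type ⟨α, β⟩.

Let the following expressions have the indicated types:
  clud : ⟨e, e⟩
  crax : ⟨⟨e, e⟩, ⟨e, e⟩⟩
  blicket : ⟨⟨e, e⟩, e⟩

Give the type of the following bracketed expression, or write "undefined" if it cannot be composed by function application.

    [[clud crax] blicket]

e

[clud crax] — crax of type ⟨⟨e, e⟩, ⟨e, e⟩⟩ combines with clud of type ⟨e, e⟩: type ⟨e, e⟩.
[[clud crax] blicket] — blicket of type ⟨⟨e, e⟩, e⟩ combines with [clud crax] of type ⟨e, e⟩: type e.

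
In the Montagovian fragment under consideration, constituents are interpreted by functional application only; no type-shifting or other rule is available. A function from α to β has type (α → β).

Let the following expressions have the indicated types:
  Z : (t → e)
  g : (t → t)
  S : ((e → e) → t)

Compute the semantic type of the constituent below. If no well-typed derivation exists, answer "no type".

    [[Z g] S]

[Z g]: (t → e) with (t → t) — neither is a function whose domain matches the other; composition fails here.

no type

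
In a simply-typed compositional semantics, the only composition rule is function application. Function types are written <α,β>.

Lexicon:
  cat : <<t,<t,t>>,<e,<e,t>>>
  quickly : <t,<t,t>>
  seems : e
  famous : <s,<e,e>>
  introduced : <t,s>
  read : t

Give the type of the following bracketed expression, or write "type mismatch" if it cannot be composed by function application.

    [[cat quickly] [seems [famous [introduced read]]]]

At [cat quickly], cat : <<t,<t,t>>,<e,<e,t>>> takes quickly : <t,<t,t>>, giving <e,<e,t>>.
At [introduced read], introduced : <t,s> takes read : t, giving s.
At [famous [introduced read]], famous : <s,<e,e>> takes [introduced read] : s, giving <e,e>.
At [seems [famous [introduced read]]], [famous [introduced read]] : <e,e> takes seems : e, giving e.
At [[cat quickly] [seems [famous [introduced read]]]], [cat quickly] : <e,<e,t>> takes [seems [famous [introduced read]]] : e, giving <e,t>.

<e,t>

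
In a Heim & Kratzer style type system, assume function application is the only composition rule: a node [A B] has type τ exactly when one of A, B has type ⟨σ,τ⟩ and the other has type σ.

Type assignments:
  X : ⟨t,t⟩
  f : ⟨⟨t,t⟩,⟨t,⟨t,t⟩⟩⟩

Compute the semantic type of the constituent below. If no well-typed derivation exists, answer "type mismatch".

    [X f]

At [X f], f : ⟨⟨t,t⟩,⟨t,⟨t,t⟩⟩⟩ takes X : ⟨t,t⟩, giving ⟨t,⟨t,t⟩⟩.

⟨t,⟨t,t⟩⟩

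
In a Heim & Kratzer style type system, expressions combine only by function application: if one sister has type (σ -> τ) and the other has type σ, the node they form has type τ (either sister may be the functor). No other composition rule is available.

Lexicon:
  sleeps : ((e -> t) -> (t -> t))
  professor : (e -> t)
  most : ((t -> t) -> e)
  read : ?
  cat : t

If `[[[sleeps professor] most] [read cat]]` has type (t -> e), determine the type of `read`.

[[[sleeps professor] most] [read cat]] is required to be (t -> e). [[sleeps professor] most] : e cannot yield (t -> e) as functor, so [read cat] : (e -> (t -> e)).
[read cat] is required to be (e -> (t -> e)). cat : t cannot yield (e -> (t -> e)) as functor, so read : (t -> (e -> (t -> e))).

(t -> (e -> (t -> e)))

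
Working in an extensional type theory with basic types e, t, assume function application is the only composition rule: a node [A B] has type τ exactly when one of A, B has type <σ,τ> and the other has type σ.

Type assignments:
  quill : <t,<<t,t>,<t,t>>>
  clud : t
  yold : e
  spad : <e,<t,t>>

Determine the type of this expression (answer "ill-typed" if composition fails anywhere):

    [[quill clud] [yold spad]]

<t,t>

[quill clud]: quill is <t,<<t,t>,<t,t>>>, clud is t; result <<t,t>,<t,t>>.
[yold spad]: spad is <e,<t,t>>, yold is e; result <t,t>.
[[quill clud] [yold spad]]: [quill clud] is <<t,t>,<t,t>>, [yold spad] is <t,t>; result <t,t>.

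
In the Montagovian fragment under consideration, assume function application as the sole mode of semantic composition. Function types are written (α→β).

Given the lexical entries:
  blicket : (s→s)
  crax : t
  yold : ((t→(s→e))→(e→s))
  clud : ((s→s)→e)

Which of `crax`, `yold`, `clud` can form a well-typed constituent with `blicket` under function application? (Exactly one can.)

crax : t — does not combine with blicket.
yold : ((t→(s→e))→(e→s)) — does not combine with blicket.
clud — combines: clud : ((s→s)→e) takes blicket : (s→s) as argument, giving e.

clud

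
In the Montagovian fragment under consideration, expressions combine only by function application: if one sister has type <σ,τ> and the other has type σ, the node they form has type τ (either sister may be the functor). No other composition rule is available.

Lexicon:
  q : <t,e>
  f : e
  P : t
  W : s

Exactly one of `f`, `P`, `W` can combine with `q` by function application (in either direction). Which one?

P

f : e — neither side's domain matches the other.
P — combines: q : <t,e> takes P : t as argument, giving e.
W : s — neither side's domain matches the other.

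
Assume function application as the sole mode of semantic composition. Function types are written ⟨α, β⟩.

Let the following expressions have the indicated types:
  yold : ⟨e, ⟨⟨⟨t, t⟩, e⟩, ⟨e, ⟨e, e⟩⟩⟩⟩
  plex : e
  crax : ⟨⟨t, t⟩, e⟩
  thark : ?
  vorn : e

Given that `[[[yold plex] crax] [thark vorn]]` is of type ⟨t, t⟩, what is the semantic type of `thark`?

For [[[yold plex] crax] [thark vorn]] to have type ⟨t, t⟩ with [[yold plex] crax] of type ⟨e, ⟨e, e⟩⟩, [thark vorn] must be the function: [thark vorn] : ⟨⟨e, ⟨e, e⟩⟩, ⟨t, t⟩⟩.
For [thark vorn] to have type ⟨⟨e, ⟨e, e⟩⟩, ⟨t, t⟩⟩ with vorn of type e, thark must be the function: thark : ⟨e, ⟨⟨e, ⟨e, e⟩⟩, ⟨t, t⟩⟩⟩.

⟨e, ⟨⟨e, ⟨e, e⟩⟩, ⟨t, t⟩⟩⟩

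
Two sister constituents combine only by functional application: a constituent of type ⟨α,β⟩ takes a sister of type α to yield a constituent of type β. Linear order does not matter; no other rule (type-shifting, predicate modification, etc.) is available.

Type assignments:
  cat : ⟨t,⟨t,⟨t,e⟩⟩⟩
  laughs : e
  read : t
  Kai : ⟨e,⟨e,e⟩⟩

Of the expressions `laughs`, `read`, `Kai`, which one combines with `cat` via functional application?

laughs : e — no; cat wants t, and laughs wants nothing (atomic).
read — combines: cat : ⟨t,⟨t,⟨t,e⟩⟩⟩ takes read : t as argument, giving ⟨t,⟨t,e⟩⟩.
Kai : ⟨e,⟨e,e⟩⟩ — no; cat wants t, and Kai wants e.

read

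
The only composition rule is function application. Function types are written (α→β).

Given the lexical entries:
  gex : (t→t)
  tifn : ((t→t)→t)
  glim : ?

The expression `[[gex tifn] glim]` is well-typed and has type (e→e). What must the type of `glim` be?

(t→(e→e))

[[gex tifn] glim] must have type (e→e). The sister [gex tifn] has type t; that is not a function onto (e→e), so glim must be the functor, of type (t→(e→e)).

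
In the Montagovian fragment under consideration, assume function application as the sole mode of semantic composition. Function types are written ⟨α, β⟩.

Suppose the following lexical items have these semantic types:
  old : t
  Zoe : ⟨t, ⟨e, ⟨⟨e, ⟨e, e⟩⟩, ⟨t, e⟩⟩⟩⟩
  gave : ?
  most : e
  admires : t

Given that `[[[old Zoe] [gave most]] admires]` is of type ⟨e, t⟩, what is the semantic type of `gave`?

[[[old Zoe] [gave most]] admires] is required to be ⟨e, t⟩. admires : t cannot yield ⟨e, t⟩ as functor, so [[old Zoe] [gave most]] : ⟨t, ⟨e, t⟩⟩.
[[old Zoe] [gave most]] is required to be ⟨t, ⟨e, t⟩⟩. [old Zoe] : ⟨e, ⟨⟨e, ⟨e, e⟩⟩, ⟨t, e⟩⟩⟩ cannot yield ⟨t, ⟨e, t⟩⟩ as functor, so [gave most] : ⟨⟨e, ⟨⟨e, ⟨e, e⟩⟩, ⟨t, e⟩⟩⟩, ⟨t, ⟨e, t⟩⟩⟩.
[gave most] is required to be ⟨⟨e, ⟨⟨e, ⟨e, e⟩⟩, ⟨t, e⟩⟩⟩, ⟨t, ⟨e, t⟩⟩⟩. most : e cannot yield ⟨⟨e, ⟨⟨e, ⟨e, e⟩⟩, ⟨t, e⟩⟩⟩, ⟨t, ⟨e, t⟩⟩⟩ as functor, so gave : ⟨e, ⟨⟨e, ⟨⟨e, ⟨e, e⟩⟩, ⟨t, e⟩⟩⟩, ⟨t, ⟨e, t⟩⟩⟩⟩.

⟨e, ⟨⟨e, ⟨⟨e, ⟨e, e⟩⟩, ⟨t, e⟩⟩⟩, ⟨t, ⟨e, t⟩⟩⟩⟩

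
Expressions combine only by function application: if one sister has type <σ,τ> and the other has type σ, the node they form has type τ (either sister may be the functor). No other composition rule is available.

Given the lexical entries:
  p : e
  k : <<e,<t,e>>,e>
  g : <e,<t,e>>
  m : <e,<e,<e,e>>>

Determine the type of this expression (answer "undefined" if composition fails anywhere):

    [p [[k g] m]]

<e,e>

[k g]: k is <<e,<t,e>>,e>, g is <e,<t,e>>; result e.
[[k g] m]: m is <e,<e,<e,e>>>, [k g] is e; result <e,<e,e>>.
[p [[k g] m]]: [[k g] m] is <e,<e,e>>, p is e; result <e,e>.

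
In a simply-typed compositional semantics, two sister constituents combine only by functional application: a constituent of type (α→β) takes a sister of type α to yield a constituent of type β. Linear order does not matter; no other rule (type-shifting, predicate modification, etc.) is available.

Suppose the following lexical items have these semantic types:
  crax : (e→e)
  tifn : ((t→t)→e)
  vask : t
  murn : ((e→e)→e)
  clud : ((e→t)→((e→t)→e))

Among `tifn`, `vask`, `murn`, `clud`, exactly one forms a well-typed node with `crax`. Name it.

murn

tifn : ((t→t)→e) — does not combine with crax.
vask : t — does not combine with crax.
murn — combines: murn : ((e→e)→e) takes crax : (e→e) as argument, giving e.
clud : ((e→t)→((e→t)→e)) — does not combine with crax.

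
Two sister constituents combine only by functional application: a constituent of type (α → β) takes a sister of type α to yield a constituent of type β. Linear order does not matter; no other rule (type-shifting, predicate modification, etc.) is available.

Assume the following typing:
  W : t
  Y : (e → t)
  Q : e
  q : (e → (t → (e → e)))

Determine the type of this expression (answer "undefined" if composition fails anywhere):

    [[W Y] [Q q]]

[W Y]: t with (e → t) — neither is a function whose domain matches the other; composition fails here.

undefined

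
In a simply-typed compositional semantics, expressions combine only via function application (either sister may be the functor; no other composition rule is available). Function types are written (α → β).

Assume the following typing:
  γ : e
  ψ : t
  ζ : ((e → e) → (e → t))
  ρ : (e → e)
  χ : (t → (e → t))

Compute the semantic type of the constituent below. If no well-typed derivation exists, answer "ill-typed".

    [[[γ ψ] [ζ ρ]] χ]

ill-typed

At [γ ψ]: neither e nor t can take the other as argument; the node is ill-typed.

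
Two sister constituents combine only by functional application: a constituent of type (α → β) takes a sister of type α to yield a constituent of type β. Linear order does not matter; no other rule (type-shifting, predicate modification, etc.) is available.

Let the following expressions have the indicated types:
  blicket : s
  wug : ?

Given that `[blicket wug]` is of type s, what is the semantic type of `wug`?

At [blicket wug] (required: s): blicket is s, which is not a function with range s; hence wug is the functor — type (s → s).

(s → s)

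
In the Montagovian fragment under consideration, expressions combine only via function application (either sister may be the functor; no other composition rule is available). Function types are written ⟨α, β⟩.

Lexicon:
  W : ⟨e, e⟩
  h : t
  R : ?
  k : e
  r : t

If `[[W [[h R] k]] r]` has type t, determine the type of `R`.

[[W [[h R] k]] r] is required to be t. r : t cannot yield t as functor, so [W [[h R] k]] : ⟨t, t⟩.
[W [[h R] k]] is required to be ⟨t, t⟩. W : ⟨e, e⟩ cannot yield ⟨t, t⟩ as functor, so [[h R] k] : ⟨⟨e, e⟩, ⟨t, t⟩⟩.
[[h R] k] is required to be ⟨⟨e, e⟩, ⟨t, t⟩⟩. k : e cannot yield ⟨⟨e, e⟩, ⟨t, t⟩⟩ as functor, so [h R] : ⟨e, ⟨⟨e, e⟩, ⟨t, t⟩⟩⟩.
[h R] is required to be ⟨e, ⟨⟨e, e⟩, ⟨t, t⟩⟩⟩. h : t cannot yield ⟨e, ⟨⟨e, e⟩, ⟨t, t⟩⟩⟩ as functor, so R : ⟨t, ⟨e, ⟨⟨e, e⟩, ⟨t, t⟩⟩⟩⟩.

⟨t, ⟨e, ⟨⟨e, e⟩, ⟨t, t⟩⟩⟩⟩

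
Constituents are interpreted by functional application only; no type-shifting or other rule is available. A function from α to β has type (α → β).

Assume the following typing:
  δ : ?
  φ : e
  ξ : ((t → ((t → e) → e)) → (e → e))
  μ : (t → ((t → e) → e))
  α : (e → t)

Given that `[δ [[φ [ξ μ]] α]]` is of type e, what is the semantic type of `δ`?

[δ [[φ [ξ μ]] α]] must have type e. The sister [[φ [ξ μ]] α] has type t; that is not a function onto e, so δ must be the functor, of type (t → e).

(t → e)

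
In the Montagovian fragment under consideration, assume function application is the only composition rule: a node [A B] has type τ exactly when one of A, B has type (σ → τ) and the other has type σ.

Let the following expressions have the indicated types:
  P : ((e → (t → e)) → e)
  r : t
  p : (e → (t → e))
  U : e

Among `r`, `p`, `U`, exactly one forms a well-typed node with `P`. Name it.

r : t — neither side's domain matches the other.
p — combines: P : ((e → (t → e)) → e) takes p : (e → (t → e)) as argument, giving e.
U : e — neither side's domain matches the other.

p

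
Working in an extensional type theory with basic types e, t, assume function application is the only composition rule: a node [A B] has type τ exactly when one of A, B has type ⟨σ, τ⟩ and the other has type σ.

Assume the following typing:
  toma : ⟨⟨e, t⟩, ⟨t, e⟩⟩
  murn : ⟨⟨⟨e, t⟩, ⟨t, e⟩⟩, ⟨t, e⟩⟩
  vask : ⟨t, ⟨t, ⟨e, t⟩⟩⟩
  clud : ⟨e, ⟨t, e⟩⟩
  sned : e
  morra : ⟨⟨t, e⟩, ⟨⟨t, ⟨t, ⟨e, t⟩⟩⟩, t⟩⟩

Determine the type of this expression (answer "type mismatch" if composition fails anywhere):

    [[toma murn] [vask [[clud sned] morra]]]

[toma murn]: functor murn : ⟨⟨⟨e, t⟩, ⟨t, e⟩⟩, ⟨t, e⟩⟩, argument toma : ⟨⟨e, t⟩, ⟨t, e⟩⟩; result ⟨t, e⟩.
[clud sned]: functor clud : ⟨e, ⟨t, e⟩⟩, argument sned : e; result ⟨t, e⟩.
[[clud sned] morra]: functor morra : ⟨⟨t, e⟩, ⟨⟨t, ⟨t, ⟨e, t⟩⟩⟩, t⟩⟩, argument [clud sned] : ⟨t, e⟩; result ⟨⟨t, ⟨t, ⟨e, t⟩⟩⟩, t⟩.
[vask [[clud sned] morra]]: functor [[clud sned] morra] : ⟨⟨t, ⟨t, ⟨e, t⟩⟩⟩, t⟩, argument vask : ⟨t, ⟨t, ⟨e, t⟩⟩⟩; result t.
[[toma murn] [vask [[clud sned] morra]]]: functor [toma murn] : ⟨t, e⟩, argument [vask [[clud sned] morra]] : t; result e.

e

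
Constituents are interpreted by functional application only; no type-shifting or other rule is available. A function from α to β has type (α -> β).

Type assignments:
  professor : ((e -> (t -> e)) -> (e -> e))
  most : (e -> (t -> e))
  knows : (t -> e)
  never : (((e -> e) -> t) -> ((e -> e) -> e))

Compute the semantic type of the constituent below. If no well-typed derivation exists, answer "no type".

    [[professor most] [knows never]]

[professor most]: ((e -> (t -> e)) -> (e -> e)) applied to (e -> (t -> e)) yields (e -> e).
At [knows never]: neither (t -> e) nor (((e -> e) -> t) -> ((e -> e) -> e)) can take the other as argument; the node is ill-typed.

no type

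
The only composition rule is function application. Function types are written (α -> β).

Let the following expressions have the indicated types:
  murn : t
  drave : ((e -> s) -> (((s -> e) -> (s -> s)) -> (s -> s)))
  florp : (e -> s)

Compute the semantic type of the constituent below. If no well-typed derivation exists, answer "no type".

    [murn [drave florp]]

no type

At [drave florp], drave : ((e -> s) -> (((s -> e) -> (s -> s)) -> (s -> s))) takes florp : (e -> s), giving (((s -> e) -> (s -> s)) -> (s -> s)).
[murn [drave florp]]: t and (((s -> e) -> (s -> s)) -> (s -> s)) cannot combine by function application — type clash.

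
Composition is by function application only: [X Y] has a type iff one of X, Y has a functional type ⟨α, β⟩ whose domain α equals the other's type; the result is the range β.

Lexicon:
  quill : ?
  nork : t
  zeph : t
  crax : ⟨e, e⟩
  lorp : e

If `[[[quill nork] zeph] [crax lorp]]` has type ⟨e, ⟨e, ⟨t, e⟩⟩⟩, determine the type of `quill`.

[[[quill nork] zeph] [crax lorp]] is required to be ⟨e, ⟨e, ⟨t, e⟩⟩⟩. [crax lorp] : e cannot yield ⟨e, ⟨e, ⟨t, e⟩⟩⟩ as functor, so [[quill nork] zeph] : ⟨e, ⟨e, ⟨e, ⟨t, e⟩⟩⟩⟩.
[[quill nork] zeph] is required to be ⟨e, ⟨e, ⟨e, ⟨t, e⟩⟩⟩⟩. zeph : t cannot yield ⟨e, ⟨e, ⟨e, ⟨t, e⟩⟩⟩⟩ as functor, so [quill nork] : ⟨t, ⟨e, ⟨e, ⟨e, ⟨t, e⟩⟩⟩⟩⟩.
[quill nork] is required to be ⟨t, ⟨e, ⟨e, ⟨e, ⟨t, e⟩⟩⟩⟩⟩. nork : t cannot yield ⟨t, ⟨e, ⟨e, ⟨e, ⟨t, e⟩⟩⟩⟩⟩ as functor, so quill : ⟨t, ⟨t, ⟨e, ⟨e, ⟨e, ⟨t, e⟩⟩⟩⟩⟩⟩.

⟨t, ⟨t, ⟨e, ⟨e, ⟨e, ⟨t, e⟩⟩⟩⟩⟩⟩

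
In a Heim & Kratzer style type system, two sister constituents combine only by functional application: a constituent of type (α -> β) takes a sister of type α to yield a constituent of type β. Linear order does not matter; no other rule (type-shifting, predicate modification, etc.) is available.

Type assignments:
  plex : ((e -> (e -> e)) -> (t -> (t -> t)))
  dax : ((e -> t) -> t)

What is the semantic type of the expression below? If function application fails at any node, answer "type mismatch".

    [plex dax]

type mismatch

[plex dax]: ((e -> (e -> e)) -> (t -> (t -> t))) with ((e -> t) -> t) — neither is a function whose domain matches the other; composition fails here.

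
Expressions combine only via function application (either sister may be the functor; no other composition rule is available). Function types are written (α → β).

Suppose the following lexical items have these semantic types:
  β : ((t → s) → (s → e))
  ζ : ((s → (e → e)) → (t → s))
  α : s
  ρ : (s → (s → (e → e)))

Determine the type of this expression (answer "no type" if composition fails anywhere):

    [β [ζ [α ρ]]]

(s → e)

At [α ρ], ρ : (s → (s → (e → e))) takes α : s, giving (s → (e → e)).
At [ζ [α ρ]], ζ : ((s → (e → e)) → (t → s)) takes [α ρ] : (s → (e → e)), giving (t → s).
At [β [ζ [α ρ]]], β : ((t → s) → (s → e)) takes [ζ [α ρ]] : (t → s), giving (s → e).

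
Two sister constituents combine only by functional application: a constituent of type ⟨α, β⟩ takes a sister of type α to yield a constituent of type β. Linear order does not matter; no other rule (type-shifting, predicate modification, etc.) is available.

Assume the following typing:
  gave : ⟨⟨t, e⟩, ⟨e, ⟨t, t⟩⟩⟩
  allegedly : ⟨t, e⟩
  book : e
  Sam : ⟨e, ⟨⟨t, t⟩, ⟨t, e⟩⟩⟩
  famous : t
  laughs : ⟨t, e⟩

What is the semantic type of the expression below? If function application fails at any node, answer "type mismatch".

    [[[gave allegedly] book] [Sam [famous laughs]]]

[gave allegedly]: gave is ⟨⟨t, e⟩, ⟨e, ⟨t, t⟩⟩⟩, allegedly is ⟨t, e⟩; result ⟨e, ⟨t, t⟩⟩.
[[gave allegedly] book]: [gave allegedly] is ⟨e, ⟨t, t⟩⟩, book is e; result ⟨t, t⟩.
[famous laughs]: laughs is ⟨t, e⟩, famous is t; result e.
[Sam [famous laughs]]: Sam is ⟨e, ⟨⟨t, t⟩, ⟨t, e⟩⟩⟩, [famous laughs] is e; result ⟨⟨t, t⟩, ⟨t, e⟩⟩.
[[[gave allegedly] book] [Sam [famous laughs]]]: [Sam [famous laughs]] is ⟨⟨t, t⟩, ⟨t, e⟩⟩, [[gave allegedly] book] is ⟨t, t⟩; result ⟨t, e⟩.

⟨t, e⟩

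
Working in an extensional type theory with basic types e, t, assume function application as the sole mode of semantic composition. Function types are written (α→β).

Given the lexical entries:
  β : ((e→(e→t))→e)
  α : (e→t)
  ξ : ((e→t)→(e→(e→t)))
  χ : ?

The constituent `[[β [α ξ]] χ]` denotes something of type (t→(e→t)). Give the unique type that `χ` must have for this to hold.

[[β [α ξ]] χ] is required to be (t→(e→t)). [β [α ξ]] : e cannot yield (t→(e→t)) as functor, so χ : (e→(t→(e→t))).

(e→(t→(e→t)))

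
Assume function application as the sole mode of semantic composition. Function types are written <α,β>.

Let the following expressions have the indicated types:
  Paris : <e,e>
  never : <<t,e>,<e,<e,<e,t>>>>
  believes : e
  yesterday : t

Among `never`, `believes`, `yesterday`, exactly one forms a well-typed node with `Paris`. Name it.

believes

never : <<t,e>,<e,<e,<e,t>>>> — neither side's domain matches the other.
believes — combines: Paris : <e,e> takes believes : e as argument, giving e.
yesterday : t — neither side's domain matches the other.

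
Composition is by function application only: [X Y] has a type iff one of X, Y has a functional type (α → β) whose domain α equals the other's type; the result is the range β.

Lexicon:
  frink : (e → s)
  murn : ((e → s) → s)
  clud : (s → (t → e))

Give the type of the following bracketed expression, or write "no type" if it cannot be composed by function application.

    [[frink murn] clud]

(t → e)

[frink murn] — murn of type ((e → s) → s) combines with frink of type (e → s): type s.
[[frink murn] clud] — clud of type (s → (t → e)) combines with [frink murn] of type s: type (t → e).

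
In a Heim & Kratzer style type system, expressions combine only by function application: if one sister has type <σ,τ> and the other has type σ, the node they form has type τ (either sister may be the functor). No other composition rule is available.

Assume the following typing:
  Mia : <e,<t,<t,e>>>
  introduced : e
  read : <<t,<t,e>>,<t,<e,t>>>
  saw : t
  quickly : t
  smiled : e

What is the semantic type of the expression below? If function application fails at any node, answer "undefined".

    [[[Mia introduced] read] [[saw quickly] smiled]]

undefined

[Mia introduced]: functor Mia : <e,<t,<t,e>>>, argument introduced : e; result <t,<t,e>>.
[[Mia introduced] read]: functor read : <<t,<t,e>>,<t,<e,t>>>, argument [Mia introduced] : <t,<t,e>>; result <t,<e,t>>.
[saw quickly]: t with t — neither is a function whose domain matches the other; composition fails here.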